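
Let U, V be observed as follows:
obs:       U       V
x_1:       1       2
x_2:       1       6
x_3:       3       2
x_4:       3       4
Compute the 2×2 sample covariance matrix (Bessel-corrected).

Step 1 — column means:
  mean(U) = (1 + 1 + 3 + 3) / 4 = 8/4 = 2
  mean(V) = (2 + 6 + 2 + 4) / 4 = 14/4 = 3.5

Step 2 — sample covariance S[i,j] = (1/(n-1)) · Σ_k (x_{k,i} - mean_i) · (x_{k,j} - mean_j), with n-1 = 3.
  S[U,U] = ((-1)·(-1) + (-1)·(-1) + (1)·(1) + (1)·(1)) / 3 = 4/3 = 1.3333
  S[U,V] = ((-1)·(-1.5) + (-1)·(2.5) + (1)·(-1.5) + (1)·(0.5)) / 3 = -2/3 = -0.6667
  S[V,V] = ((-1.5)·(-1.5) + (2.5)·(2.5) + (-1.5)·(-1.5) + (0.5)·(0.5)) / 3 = 11/3 = 3.6667

S is symmetric (S[j,i] = S[i,j]). Assembling:

S = [[1.3333, -0.6667],
 [-0.6667, 3.6667]]


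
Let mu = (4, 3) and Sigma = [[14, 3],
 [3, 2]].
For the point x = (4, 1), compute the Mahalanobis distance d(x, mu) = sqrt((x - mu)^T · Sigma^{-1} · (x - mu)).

Step 1 — centre the observation: (x - mu) = (0, -2).

Step 2 — invert Sigma. det(Sigma) = 14·2 - (3)² = 19.
  Sigma^{-1} = (1/det) · [[d, -b], [-b, a]] = [[0.1053, -0.1579],
 [-0.1579, 0.7368]].

Step 3 — form the quadratic (x - mu)^T · Sigma^{-1} · (x - mu):
  Sigma^{-1} · (x - mu) = (0.3158, -1.4737).
  (x - mu)^T · [Sigma^{-1} · (x - mu)] = (0)·(0.3158) + (-2)·(-1.4737) = 2.9474.

Step 4 — take square root: d = √(2.9474) ≈ 1.7168.

d(x, mu) = √(2.9474) ≈ 1.7168


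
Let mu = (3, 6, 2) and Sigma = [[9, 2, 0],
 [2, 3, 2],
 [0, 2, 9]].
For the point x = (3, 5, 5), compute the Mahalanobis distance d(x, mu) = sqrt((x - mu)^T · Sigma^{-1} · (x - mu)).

Step 1 — centre the observation: (x - mu) = (0, -1, 3).

Step 2 — invert Sigma (cofactor / det for 3×3, or solve directly):
  Sigma^{-1} = [[0.1345, -0.1053, 0.0234],
 [-0.1053, 0.4737, -0.1053],
 [0.0234, -0.1053, 0.1345]].

Step 3 — form the quadratic (x - mu)^T · Sigma^{-1} · (x - mu):
  Sigma^{-1} · (x - mu) = (0.1754, -0.7895, 0.5088).
  (x - mu)^T · [Sigma^{-1} · (x - mu)] = (0)·(0.1754) + (-1)·(-0.7895) + (3)·(0.5088) = 2.3158.

Step 4 — take square root: d = √(2.3158) ≈ 1.5218.

d(x, mu) = √(2.3158) ≈ 1.5218


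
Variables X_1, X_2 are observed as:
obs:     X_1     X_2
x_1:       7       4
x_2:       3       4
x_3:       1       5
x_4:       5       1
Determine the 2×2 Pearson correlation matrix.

Step 1 — column means:
  mean(X_1) = (7 + 3 + 1 + 5) / 4 = 16/4 = 4
  mean(X_2) = (4 + 4 + 5 + 1) / 4 = 14/4 = 3.5

Step 2 — sample variances and covariances s[i,j] = (1/(n-1)) · Σ_k (x_{k,i} - mean_i) · (x_{k,j} - mean_j), with n-1 = 3:
  s[X_1,X_1] = ((3)·(3) + (-1)·(-1) + (-3)·(-3) + (1)·(1)) / 3 = 20/3 = 6.6667
  s[X_1,X_2] = ((3)·(0.5) + (-1)·(0.5) + (-3)·(1.5) + (1)·(-2.5)) / 3 = -6/3 = -2
  s[X_2,X_2] = ((0.5)·(0.5) + (0.5)·(0.5) + (1.5)·(1.5) + (-2.5)·(-2.5)) / 3 = 9/3 = 3
  Sample standard deviations s_i = √(s[i,i]):
  s(X_1) = √(6.6667) = 2.582
  s(X_2) = √(3) = 1.7321

Step 3 — r_{ij} = s_{ij} / (s_i · s_j):
  r[X_1,X_1] = 1 (diagonal).
  r[X_1,X_2] = -2 / (2.582 · 1.7321) = -2 / 4.4721 = -0.4472
  r[X_2,X_2] = 1 (diagonal).

R is symmetric with unit diagonal. Assembling:

R = [[1, -0.4472],
 [-0.4472, 1]]


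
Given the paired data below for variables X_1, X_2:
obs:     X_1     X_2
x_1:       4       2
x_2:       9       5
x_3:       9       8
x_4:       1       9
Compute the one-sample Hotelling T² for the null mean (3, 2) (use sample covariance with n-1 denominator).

Step 1 — sample mean vector:
  mean(X_1) = (4 + 9 + 9 + 1) / 4 = 23/4 = 5.75
  mean(X_2) = (2 + 5 + 8 + 9) / 4 = 24/4 = 6
  x̄ = (5.75, 6),  deviation x̄ - mu_0 = (5.75, 6) - (3, 2) = (2.75, 4).

Step 2 — sample covariance matrix, S[i,j] = (1/(n-1)) · Σ_k (x_{k,i} - mean_i) · (x_{k,j} - mean_j), divisor n-1 = 3:
  S[X_1,X_1] = ((-1.75)·(-1.75) + (3.25)·(3.25) + (3.25)·(3.25) + (-4.75)·(-4.75)) / 3 = 46.75/3 = 15.5833
  S[X_1,X_2] = ((-1.75)·(-4) + (3.25)·(-1) + (3.25)·(2) + (-4.75)·(3)) / 3 = -4/3 = -1.3333
  S[X_2,X_2] = ((-4)·(-4) + (-1)·(-1) + (2)·(2) + (3)·(3)) / 3 = 30/3 = 10
  S = [[15.5833, -1.3333],
 [-1.3333, 10]].

Step 3 — invert S. det(S) = 15.5833·10 - (-1.3333)² = 154.0556.
  S^{-1} = (1/det) · [[d, -b], [-b, a]] = [[0.0649, 0.0087],
 [0.0087, 0.1012]].

Step 4 — quadratic form (x̄ - mu_0)^T · S^{-1} · (x̄ - mu_0):
  S^{-1} · (x̄ - mu_0) = (0.2131, 0.4284),
  (x̄ - mu_0)^T · [...] = (2.75)·(0.2131) + (4)·(0.4284) = 2.2998.

Step 5 — scale by n: T² = 4 · 2.2998 = 9.1991.

T² ≈ 9.1991


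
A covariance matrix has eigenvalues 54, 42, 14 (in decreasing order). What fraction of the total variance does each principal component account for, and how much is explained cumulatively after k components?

Step 1 — total variance = trace(Sigma) = Σ λ_i = 54 + 42 + 14 = 110.

Step 2 — fraction explained by component i = λ_i / Σ λ:
  PC1: 54/110 = 0.4909
  PC2: 42/110 = 0.3818
  PC3: 14/110 = 0.1273

Step 3 — cumulative fraction after k components = (λ_1 + ... + λ_k) / Σ λ:
  k = 1: 54/110 = 0.4909
  k = 2: (54 + 42)/110 = 96/110 = 0.8727
  k = 3: (54 + 42 + 14)/110 = 110/110 = 1

Summary (fraction, with percent):

explained: PC1 0.4909 (49.09%), PC2 0.3818 (38.18%), PC3 0.1273 (12.73%);  cumulative: 0.4909, 0.8727, 1


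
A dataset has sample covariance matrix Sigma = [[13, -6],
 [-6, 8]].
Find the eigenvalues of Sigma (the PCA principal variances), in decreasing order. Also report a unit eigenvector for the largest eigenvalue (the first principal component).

Step 1 — characteristic polynomial of 2×2 Sigma:
  det(Sigma - λI) = λ² - trace · λ + det = 0.
  trace = 13 + 8 = 21, det = 13·8 - (-6)² = 68.
Step 2 — discriminant:
  Δ = trace² - 4·det = 441 - 272 = 169.
Step 3 — eigenvalues:
  λ = (trace ± √Δ)/2 = (21 ± 13)/2,
  λ_1 = 17,  λ_2 = 4.

Step 4 — unit eigenvector for λ_1: solve (Sigma - λ_1 I)v = 0. First row:
  (13 - 17)·v_x + (-6)·v_y = 0, i.e. (-4)·v_x + (-6)·v_y = 0,
  so v ∝ (b, λ_1 - a) = (-6, 4); multiply by -1 so the first entry is positive: u = (6, -4).
  ||u|| = √((6)² + (-4)²) = √(52) ≈ 7.2111,
  v_1 = u/||u|| ≈ (0.8321, -0.5547) (||v_1|| = 1).

λ_1 = 17,  λ_2 = 4;  v_1 ≈ (0.8321, -0.5547)


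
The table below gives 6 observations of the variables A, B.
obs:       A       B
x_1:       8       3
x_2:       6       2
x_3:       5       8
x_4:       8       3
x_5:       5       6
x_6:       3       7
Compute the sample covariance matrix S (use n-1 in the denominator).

Step 1 — column means:
  mean(A) = (8 + 6 + 5 + 8 + 5 + 3) / 6 = 35/6 = 5.8333
  mean(B) = (3 + 2 + 8 + 3 + 6 + 7) / 6 = 29/6 = 4.8333

Step 2 — sample covariance S[i,j] = (1/(n-1)) · Σ_k (x_{k,i} - mean_i) · (x_{k,j} - mean_j), with n-1 = 5.
  S[A,A] = ((2.1667)·(2.1667) + (0.1667)·(0.1667) + (-0.8333)·(-0.8333) + (2.1667)·(2.1667) + (-0.8333)·(-0.8333) + (-2.8333)·(-2.8333)) / 5 = 18.8333/5 = 3.7667
  S[A,B] = ((2.1667)·(-1.8333) + (0.1667)·(-2.8333) + (-0.8333)·(3.1667) + (2.1667)·(-1.8333) + (-0.8333)·(1.1667) + (-2.8333)·(2.1667)) / 5 = -18.1667/5 = -3.6333
  S[B,B] = ((-1.8333)·(-1.8333) + (-2.8333)·(-2.8333) + (3.1667)·(3.1667) + (-1.8333)·(-1.8333) + (1.1667)·(1.1667) + (2.1667)·(2.1667)) / 5 = 30.8333/5 = 6.1667

S is symmetric (S[j,i] = S[i,j]). Assembling:

S = [[3.7667, -3.6333],
 [-3.6333, 6.1667]]


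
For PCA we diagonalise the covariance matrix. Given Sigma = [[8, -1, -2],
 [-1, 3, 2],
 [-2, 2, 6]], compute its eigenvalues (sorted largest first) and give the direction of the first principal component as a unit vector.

Step 1 — characteristic polynomial p(λ) = det(λI - Sigma) = λ³ - tr·λ² + c_1·λ - det, where tr = trace, c_1 = sum of the principal 2×2 minors, det = det(Sigma):
  tr = 8 + 3 + 6 = 17,
  c_1 = (8·3 - (-1)²) + (8·6 - (-2)²) + (3·6 - (2)²) = 23 + 44 + 14 = 81,
  det = 8·(3·6 - (2)²) - (-1)·((-1)·6 - (2)·(-2)) + (-2)·((-1)·(2) - 3·(-2)) = 8·(14) - (-1)·(-2) + (-2)·(4) = 102.
  So p(λ) = λ³ - 17λ² + 81λ - 102.
Step 2 — look for an integer root (rational root theorem: any rational root is an integer divisor of 102). Testing λ = 2:
  p(2) = 8 - 68 + 162 - 102 = 0  ✓
  Dividing out (λ - 2): p(λ) = (λ - 2)(λ² - 15λ + 51).
Step 3 — remaining eigenvalues from the quadratic λ² - 15λ + 51 = 0:
  Δ = 15² - 4·51 = 225 - 204 = 21,  λ = (15 ± √21)/2 = (15 ± 4.5826)/2 ≈ 9.7913 or 5.2087.
  Sorted: λ_1 = 9.7913,  λ_2 = 5.2087,  λ_3 = 2  (check: sum = 17 = tr ✓).

Step 4 — unit eigenvector for λ_1 ≈ 9.7913: v spans the null space of (Sigma - λ_1 I), whose rows are
  r_1 = (-1.7913, -1, -2),  r_2 = (-1, -6.7913, 2),  r_3 = (-2, 2, -3.7913).
  v is orthogonal to every row, so take v ∝ r_1 × r_2 = ((-1)·(2) - (-2)·(-6.7913), (-2)·(-1) - (-1.7913)·(2), (-1.7913)·(-6.7913) - (-1)·(-1)) ≈ (-15.5826, 5.5826, 11.1652).
  Rescale (multiply by -1 so the first nonzero entry is positive): u = (15.5826, -5.5826, -11.1652).
  ||u|| = √((15.5826)² + (-5.5826)² + (-11.1652)²) = √(398.6424) ≈ 19.966,  v_1 = u/||u|| ≈ (0.7805, -0.2796, -0.5592) (||v_1|| = 1).

λ_1 = 9.7913,  λ_2 = 5.2087,  λ_3 = 2;  v_1 ≈ (0.7805, -0.2796, -0.5592)


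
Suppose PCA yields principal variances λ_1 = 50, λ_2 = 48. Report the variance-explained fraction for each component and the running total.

Step 1 — total variance = trace(Sigma) = Σ λ_i = 50 + 48 = 98.

Step 2 — fraction explained by component i = λ_i / Σ λ:
  PC1: 50/98 = 0.5102
  PC2: 48/98 = 0.4898

Step 3 — cumulative fraction after k components = (λ_1 + ... + λ_k) / Σ λ:
  k = 1: 50/98 = 0.5102
  k = 2: (50 + 48)/98 = 98/98 = 1

Summary (fraction, with percent):

explained: PC1 0.5102 (51.02%), PC2 0.4898 (48.98%);  cumulative: 0.5102, 1


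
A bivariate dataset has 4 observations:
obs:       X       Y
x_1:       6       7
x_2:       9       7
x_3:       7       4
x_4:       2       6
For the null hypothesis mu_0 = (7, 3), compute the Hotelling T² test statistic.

Step 1 — sample mean vector:
  mean(X) = (6 + 9 + 7 + 2) / 4 = 24/4 = 6
  mean(Y) = (7 + 7 + 4 + 6) / 4 = 24/4 = 6
  x̄ = (6, 6),  deviation x̄ - mu_0 = (6, 6) - (7, 3) = (-1, 3).

Step 2 — sample covariance matrix, S[i,j] = (1/(n-1)) · Σ_k (x_{k,i} - mean_i) · (x_{k,j} - mean_j), divisor n-1 = 3:
  S[X,X] = ((0)·(0) + (3)·(3) + (1)·(1) + (-4)·(-4)) / 3 = 26/3 = 8.6667
  S[X,Y] = ((0)·(1) + (3)·(1) + (1)·(-2) + (-4)·(0)) / 3 = 1/3 = 0.3333
  S[Y,Y] = ((1)·(1) + (1)·(1) + (-2)·(-2) + (0)·(0)) / 3 = 6/3 = 2
  S = [[8.6667, 0.3333],
 [0.3333, 2]].

Step 3 — invert S. det(S) = 8.6667·2 - (0.3333)² = 17.2222.
  S^{-1} = (1/det) · [[d, -b], [-b, a]] = [[0.1161, -0.0194],
 [-0.0194, 0.5032]].

Step 4 — quadratic form (x̄ - mu_0)^T · S^{-1} · (x̄ - mu_0):
  S^{-1} · (x̄ - mu_0) = (-0.1742, 1.529),
  (x̄ - mu_0)^T · [...] = (-1)·(-0.1742) + (3)·(1.529) = 4.7613.

Step 5 — scale by n: T² = 4 · 4.7613 = 19.0452.

T² ≈ 19.0452


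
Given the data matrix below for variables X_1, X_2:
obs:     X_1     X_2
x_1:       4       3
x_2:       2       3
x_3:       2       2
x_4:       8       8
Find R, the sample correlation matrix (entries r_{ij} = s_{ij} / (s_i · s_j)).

Step 1 — column means:
  mean(X_1) = (4 + 2 + 2 + 8) / 4 = 16/4 = 4
  mean(X_2) = (3 + 3 + 2 + 8) / 4 = 16/4 = 4

Step 2 — sample variances and covariances s[i,j] = (1/(n-1)) · Σ_k (x_{k,i} - mean_i) · (x_{k,j} - mean_j), with n-1 = 3:
  s[X_1,X_1] = ((0)·(0) + (-2)·(-2) + (-2)·(-2) + (4)·(4)) / 3 = 24/3 = 8
  s[X_1,X_2] = ((0)·(-1) + (-2)·(-1) + (-2)·(-2) + (4)·(4)) / 3 = 22/3 = 7.3333
  s[X_2,X_2] = ((-1)·(-1) + (-1)·(-1) + (-2)·(-2) + (4)·(4)) / 3 = 22/3 = 7.3333
  Sample standard deviations s_i = √(s[i,i]):
  s(X_1) = √(8) = 2.8284
  s(X_2) = √(7.3333) = 2.708

Step 3 — r_{ij} = s_{ij} / (s_i · s_j):
  r[X_1,X_1] = 1 (diagonal).
  r[X_1,X_2] = 7.3333 / (2.8284 · 2.708) = 7.3333 / 7.6594 = 0.9574
  r[X_2,X_2] = 1 (diagonal).

R is symmetric with unit diagonal. Assembling:

R = [[1, 0.9574],
 [0.9574, 1]]


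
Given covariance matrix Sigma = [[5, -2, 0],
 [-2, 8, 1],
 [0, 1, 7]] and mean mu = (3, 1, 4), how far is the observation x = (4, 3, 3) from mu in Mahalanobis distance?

Step 1 — centre the observation: (x - mu) = (1, 2, -1).

Step 2 — invert Sigma (cofactor / det for 3×3, or solve directly):
  Sigma^{-1} = [[0.2227, 0.0567, -0.0081],
 [0.0567, 0.1417, -0.0202],
 [-0.0081, -0.0202, 0.1457]].

Step 3 — form the quadratic (x - mu)^T · Sigma^{-1} · (x - mu):
  Sigma^{-1} · (x - mu) = (0.3441, 0.3603, -0.1943).
  (x - mu)^T · [Sigma^{-1} · (x - mu)] = (1)·(0.3441) + (2)·(0.3603) + (-1)·(-0.1943) = 1.2591.

Step 4 — take square root: d = √(1.2591) ≈ 1.1221.

d(x, mu) = √(1.2591) ≈ 1.1221


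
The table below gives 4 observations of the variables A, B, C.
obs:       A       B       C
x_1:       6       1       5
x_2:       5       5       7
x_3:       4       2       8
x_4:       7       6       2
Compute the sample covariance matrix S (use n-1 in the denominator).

Step 1 — column means:
  mean(A) = (6 + 5 + 4 + 7) / 4 = 22/4 = 5.5
  mean(B) = (1 + 5 + 2 + 6) / 4 = 14/4 = 3.5
  mean(C) = (5 + 7 + 8 + 2) / 4 = 22/4 = 5.5

Step 2 — sample covariance S[i,j] = (1/(n-1)) · Σ_k (x_{k,i} - mean_i) · (x_{k,j} - mean_j), with n-1 = 3.
  S[A,A] = ((0.5)·(0.5) + (-0.5)·(-0.5) + (-1.5)·(-1.5) + (1.5)·(1.5)) / 3 = 5/3 = 1.6667
  S[A,B] = ((0.5)·(-2.5) + (-0.5)·(1.5) + (-1.5)·(-1.5) + (1.5)·(2.5)) / 3 = 4/3 = 1.3333
  S[A,C] = ((0.5)·(-0.5) + (-0.5)·(1.5) + (-1.5)·(2.5) + (1.5)·(-3.5)) / 3 = -10/3 = -3.3333
  S[B,B] = ((-2.5)·(-2.5) + (1.5)·(1.5) + (-1.5)·(-1.5) + (2.5)·(2.5)) / 3 = 17/3 = 5.6667
  S[B,C] = ((-2.5)·(-0.5) + (1.5)·(1.5) + (-1.5)·(2.5) + (2.5)·(-3.5)) / 3 = -9/3 = -3
  S[C,C] = ((-0.5)·(-0.5) + (1.5)·(1.5) + (2.5)·(2.5) + (-3.5)·(-3.5)) / 3 = 21/3 = 7

S is symmetric (S[j,i] = S[i,j]). Assembling:

S = [[1.6667, 1.3333, -3.3333],
 [1.3333, 5.6667, -3],
 [-3.3333, -3, 7]]


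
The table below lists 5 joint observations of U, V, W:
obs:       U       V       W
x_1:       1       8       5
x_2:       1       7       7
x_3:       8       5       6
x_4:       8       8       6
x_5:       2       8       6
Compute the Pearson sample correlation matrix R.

Step 1 — column means:
  mean(U) = (1 + 1 + 8 + 8 + 2) / 5 = 20/5 = 4
  mean(V) = (8 + 7 + 5 + 8 + 8) / 5 = 36/5 = 7.2
  mean(W) = (5 + 7 + 6 + 6 + 6) / 5 = 30/5 = 6

Step 2 — sample variances and covariances s[i,j] = (1/(n-1)) · Σ_k (x_{k,i} - mean_i) · (x_{k,j} - mean_j), with n-1 = 4:
  s[U,U] = ((-3)·(-3) + (-3)·(-3) + (4)·(4) + (4)·(4) + (-2)·(-2)) / 4 = 54/4 = 13.5
  s[U,V] = ((-3)·(0.8) + (-3)·(-0.2) + (4)·(-2.2) + (4)·(0.8) + (-2)·(0.8)) / 4 = -9/4 = -2.25
  s[U,W] = ((-3)·(-1) + (-3)·(1) + (4)·(0) + (4)·(0) + (-2)·(0)) / 4 = 0/4 = 0
  s[V,V] = ((0.8)·(0.8) + (-0.2)·(-0.2) + (-2.2)·(-2.2) + (0.8)·(0.8) + (0.8)·(0.8)) / 4 = 6.8/4 = 1.7
  s[V,W] = ((0.8)·(-1) + (-0.2)·(1) + (-2.2)·(0) + (0.8)·(0) + (0.8)·(0)) / 4 = -1/4 = -0.25
  s[W,W] = ((-1)·(-1) + (1)·(1) + (0)·(0) + (0)·(0) + (0)·(0)) / 4 = 2/4 = 0.5
  Sample standard deviations s_i = √(s[i,i]):
  s(U) = √(13.5) = 3.6742
  s(V) = √(1.7) = 1.3038
  s(W) = √(0.5) = 0.7071

Step 3 — r_{ij} = s_{ij} / (s_i · s_j):
  r[U,U] = 1 (diagonal).
  r[U,V] = -2.25 / (3.6742 · 1.3038) = -2.25 / 4.7906 = -0.4697
  r[U,W] = 0 / (3.6742 · 0.7071) = 0 / 2.5981 = 0
  r[V,V] = 1 (diagonal).
  r[V,W] = -0.25 / (1.3038 · 0.7071) = -0.25 / 0.922 = -0.2712
  r[W,W] = 1 (diagonal).

R is symmetric with unit diagonal. Assembling:

R = [[1, -0.4697, 0],
 [-0.4697, 1, -0.2712],
 [0, -0.2712, 1]]


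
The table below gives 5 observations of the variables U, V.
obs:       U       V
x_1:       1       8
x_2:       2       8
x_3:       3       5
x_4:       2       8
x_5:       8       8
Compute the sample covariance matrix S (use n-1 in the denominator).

Step 1 — column means:
  mean(U) = (1 + 2 + 3 + 2 + 8) / 5 = 16/5 = 3.2
  mean(V) = (8 + 8 + 5 + 8 + 8) / 5 = 37/5 = 7.4

Step 2 — sample covariance S[i,j] = (1/(n-1)) · Σ_k (x_{k,i} - mean_i) · (x_{k,j} - mean_j), with n-1 = 4.
  S[U,U] = ((-2.2)·(-2.2) + (-1.2)·(-1.2) + (-0.2)·(-0.2) + (-1.2)·(-1.2) + (4.8)·(4.8)) / 4 = 30.8/4 = 7.7
  S[U,V] = ((-2.2)·(0.6) + (-1.2)·(0.6) + (-0.2)·(-2.4) + (-1.2)·(0.6) + (4.8)·(0.6)) / 4 = 0.6/4 = 0.15
  S[V,V] = ((0.6)·(0.6) + (0.6)·(0.6) + (-2.4)·(-2.4) + (0.6)·(0.6) + (0.6)·(0.6)) / 4 = 7.2/4 = 1.8

S is symmetric (S[j,i] = S[i,j]). Assembling:

S = [[7.7, 0.15],
 [0.15, 1.8]]


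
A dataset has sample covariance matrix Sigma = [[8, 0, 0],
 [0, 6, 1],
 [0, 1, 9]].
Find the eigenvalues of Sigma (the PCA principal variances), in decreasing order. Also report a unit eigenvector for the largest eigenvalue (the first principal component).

Step 1 — characteristic polynomial p(λ) = det(λI - Sigma) = λ³ - tr·λ² + c_1·λ - det, where tr = trace, c_1 = sum of the principal 2×2 minors, det = det(Sigma):
  tr = 8 + 6 + 9 = 23,
  c_1 = (8·6 - (0)²) + (8·9 - (0)²) + (6·9 - (1)²) = 48 + 72 + 53 = 173,
  det = 8·(6·9 - (1)²) - (0)·((0)·9 - (1)·(0)) + (0)·((0)·(1) - 6·(0)) = 8·(53) - (0)·(0) + (0)·(0) = 424.
  So p(λ) = λ³ - 23λ² + 173λ - 424.
Step 2 — look for an integer root (rational root theorem: any rational root is an integer divisor of 424). Testing λ = 8:
  p(8) = 512 - 1472 + 1384 - 424 = 0  ✓
  Dividing out (λ - 8): p(λ) = (λ - 8)(λ² - 15λ + 53).
Step 3 — remaining eigenvalues from the quadratic λ² - 15λ + 53 = 0:
  Δ = 15² - 4·53 = 225 - 212 = 13,  λ = (15 ± √13)/2 = (15 ± 3.6056)/2 ≈ 9.3028 or 5.6972.
  Sorted: λ_1 = 9.3028,  λ_2 = 8,  λ_3 = 5.6972  (check: sum = 23 = tr ✓).

Step 4 — unit eigenvector for λ_1 ≈ 9.3028: v spans the null space of (Sigma - λ_1 I), whose rows are
  r_1 = (-1.3028, 0, 0),  r_2 = (0, -3.3028, 1),  r_3 = (0, 1, -0.3028).
  v is orthogonal to every row, so take v ∝ r_1 × r_2 = ((0)·(1) - (0)·(-3.3028), (0)·(0) - (-1.3028)·(1), (-1.3028)·(-3.3028) - (0)·(0)) ≈ (0, 1.3028, 4.3028).
  Let u = (0, 1.3028, 4.3028).
  ||u|| = √((0)² + (1.3028)² + (4.3028)²) = √(20.2111) ≈ 4.4957,  v_1 = u/||u|| ≈ (0, 0.2898, 0.9571) (||v_1|| = 1).

λ_1 = 9.3028,  λ_2 = 8,  λ_3 = 5.6972;  v_1 ≈ (0, 0.2898, 0.9571)


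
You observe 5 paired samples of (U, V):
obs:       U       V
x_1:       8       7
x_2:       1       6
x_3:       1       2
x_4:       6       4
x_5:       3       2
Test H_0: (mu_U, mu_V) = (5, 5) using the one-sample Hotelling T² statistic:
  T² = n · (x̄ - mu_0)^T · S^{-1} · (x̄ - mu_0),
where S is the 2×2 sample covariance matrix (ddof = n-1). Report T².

Step 1 — sample mean vector:
  mean(U) = (8 + 1 + 1 + 6 + 3) / 5 = 19/5 = 3.8
  mean(V) = (7 + 6 + 2 + 4 + 2) / 5 = 21/5 = 4.2
  x̄ = (3.8, 4.2),  deviation x̄ - mu_0 = (3.8, 4.2) - (5, 5) = (-1.2, -0.8).

Step 2 — sample covariance matrix, S[i,j] = (1/(n-1)) · Σ_k (x_{k,i} - mean_i) · (x_{k,j} - mean_j), divisor n-1 = 4:
  S[U,U] = ((4.2)·(4.2) + (-2.8)·(-2.8) + (-2.8)·(-2.8) + (2.2)·(2.2) + (-0.8)·(-0.8)) / 4 = 38.8/4 = 9.7
  S[U,V] = ((4.2)·(2.8) + (-2.8)·(1.8) + (-2.8)·(-2.2) + (2.2)·(-0.2) + (-0.8)·(-2.2)) / 4 = 14.2/4 = 3.55
  S[V,V] = ((2.8)·(2.8) + (1.8)·(1.8) + (-2.2)·(-2.2) + (-0.2)·(-0.2) + (-2.2)·(-2.2)) / 4 = 20.8/4 = 5.2
  S = [[9.7, 3.55],
 [3.55, 5.2]].

Step 3 — invert S. det(S) = 9.7·5.2 - (3.55)² = 37.8375.
  S^{-1} = (1/det) · [[d, -b], [-b, a]] = [[0.1374, -0.0938],
 [-0.0938, 0.2564]].

Step 4 — quadratic form (x̄ - mu_0)^T · S^{-1} · (x̄ - mu_0):
  S^{-1} · (x̄ - mu_0) = (-0.0899, -0.0925),
  (x̄ - mu_0)^T · [...] = (-1.2)·(-0.0899) + (-0.8)·(-0.0925) = 0.1818.

Step 5 — scale by n: T² = 5 · 0.1818 = 0.9092.

T² ≈ 0.9092


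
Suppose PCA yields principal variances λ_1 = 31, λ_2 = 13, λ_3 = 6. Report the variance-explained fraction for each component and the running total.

Step 1 — total variance = trace(Sigma) = Σ λ_i = 31 + 13 + 6 = 50.

Step 2 — fraction explained by component i = λ_i / Σ λ:
  PC1: 31/50 = 0.62
  PC2: 13/50 = 0.26
  PC3: 6/50 = 0.12

Step 3 — cumulative fraction after k components = (λ_1 + ... + λ_k) / Σ λ:
  k = 1: 31/50 = 0.62
  k = 2: (31 + 13)/50 = 44/50 = 0.88
  k = 3: (31 + 13 + 6)/50 = 50/50 = 1

Summary (fraction, with percent):

explained: PC1 0.62 (62%), PC2 0.26 (26%), PC3 0.12 (12%);  cumulative: 0.62, 0.88, 1


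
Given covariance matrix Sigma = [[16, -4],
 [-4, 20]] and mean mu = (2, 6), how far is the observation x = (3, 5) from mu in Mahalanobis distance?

Step 1 — centre the observation: (x - mu) = (1, -1).

Step 2 — invert Sigma. det(Sigma) = 16·20 - (-4)² = 304.
  Sigma^{-1} = (1/det) · [[d, -b], [-b, a]] = [[0.0658, 0.0132],
 [0.0132, 0.0526]].

Step 3 — form the quadratic (x - mu)^T · Sigma^{-1} · (x - mu):
  Sigma^{-1} · (x - mu) = (0.0526, -0.0395).
  (x - mu)^T · [Sigma^{-1} · (x - mu)] = (1)·(0.0526) + (-1)·(-0.0395) = 0.0921.

Step 4 — take square root: d = √(0.0921) ≈ 0.3035.

d(x, mu) = √(0.0921) ≈ 0.3035


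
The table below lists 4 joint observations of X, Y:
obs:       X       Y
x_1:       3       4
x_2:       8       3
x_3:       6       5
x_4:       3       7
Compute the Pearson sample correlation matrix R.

Step 1 — column means:
  mean(X) = (3 + 8 + 6 + 3) / 4 = 20/4 = 5
  mean(Y) = (4 + 3 + 5 + 7) / 4 = 19/4 = 4.75

Step 2 — sample variances and covariances s[i,j] = (1/(n-1)) · Σ_k (x_{k,i} - mean_i) · (x_{k,j} - mean_j), with n-1 = 3:
  s[X,X] = ((-2)·(-2) + (3)·(3) + (1)·(1) + (-2)·(-2)) / 3 = 18/3 = 6
  s[X,Y] = ((-2)·(-0.75) + (3)·(-1.75) + (1)·(0.25) + (-2)·(2.25)) / 3 = -8/3 = -2.6667
  s[Y,Y] = ((-0.75)·(-0.75) + (-1.75)·(-1.75) + (0.25)·(0.25) + (2.25)·(2.25)) / 3 = 8.75/3 = 2.9167
  Sample standard deviations s_i = √(s[i,i]):
  s(X) = √(6) = 2.4495
  s(Y) = √(2.9167) = 1.7078

Step 3 — r_{ij} = s_{ij} / (s_i · s_j):
  r[X,X] = 1 (diagonal).
  r[X,Y] = -2.6667 / (2.4495 · 1.7078) = -2.6667 / 4.1833 = -0.6375
  r[Y,Y] = 1 (diagonal).

R is symmetric with unit diagonal. Assembling:

R = [[1, -0.6375],
 [-0.6375, 1]]


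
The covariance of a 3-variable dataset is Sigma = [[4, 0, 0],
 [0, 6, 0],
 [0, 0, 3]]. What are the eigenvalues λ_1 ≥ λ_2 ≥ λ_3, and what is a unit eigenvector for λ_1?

Step 1 — characteristic polynomial p(λ) = det(λI - Sigma) = λ³ - tr·λ² + c_1·λ - det, where tr = trace, c_1 = sum of the principal 2×2 minors, det = det(Sigma):
  tr = 4 + 6 + 3 = 13,
  c_1 = (4·6 - (0)²) + (4·3 - (0)²) + (6·3 - (0)²) = 24 + 12 + 18 = 54,
  det = 4·(6·3 - (0)²) - (0)·((0)·3 - (0)·(0)) + (0)·((0)·(0) - 6·(0)) = 4·(18) - (0)·(0) + (0)·(0) = 72.
  So p(λ) = λ³ - 13λ² + 54λ - 72.
Step 2 — look for an integer root (rational root theorem: any rational root is an integer divisor of 72). Testing λ = 3:
  p(3) = 27 - 117 + 162 - 72 = 0  ✓
  Dividing out (λ - 3): p(λ) = (λ - 3)(λ² - 10λ + 24).
Step 3 — remaining eigenvalues from the quadratic λ² - 10λ + 24 = 0:
  Δ = 10² - 4·24 = 100 - 96 = 4,  λ = (10 ± √4)/2 = (10 ± 2)/2 = 6 or 4.
  Sorted: λ_1 = 6,  λ_2 = 4,  λ_3 = 3  (check: sum = 13 = tr ✓).

Step 4 — unit eigenvector for λ_1 = 6: v spans the null space of (Sigma - λ_1 I), whose rows are
  r_1 = (-2, 0, 0),  r_2 = (0, 0, 0),  r_3 = (0, 0, -3).
  v is orthogonal to every row, so take v ∝ r_1 × r_3 = ((0)·(-3) - (0)·(0), (0)·(0) - (-2)·(-3), (-2)·(0) - (0)·(0)) = (0, -6, 0).
  Rescale (divide by 6; multiply by -1 so the first nonzero entry is positive): u = (0, 1, 0).
  ||u|| = √((0)² + (1)² + (0)²) = √(1) = 1,  v_1 = u/||u|| ≈ (0, 1, 0) (||v_1|| = 1).

λ_1 = 6,  λ_2 = 4,  λ_3 = 3;  v_1 ≈ (0, 1, 0)


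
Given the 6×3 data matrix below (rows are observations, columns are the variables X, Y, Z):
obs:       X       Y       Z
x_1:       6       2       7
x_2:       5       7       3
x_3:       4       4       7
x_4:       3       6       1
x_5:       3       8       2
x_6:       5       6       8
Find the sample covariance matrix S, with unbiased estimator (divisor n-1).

Step 1 — column means:
  mean(X) = (6 + 5 + 4 + 3 + 3 + 5) / 6 = 26/6 = 4.3333
  mean(Y) = (2 + 7 + 4 + 6 + 8 + 6) / 6 = 33/6 = 5.5
  mean(Z) = (7 + 3 + 7 + 1 + 2 + 8) / 6 = 28/6 = 4.6667

Step 2 — sample covariance S[i,j] = (1/(n-1)) · Σ_k (x_{k,i} - mean_i) · (x_{k,j} - mean_j), with n-1 = 5.
  S[X,X] = ((1.6667)·(1.6667) + (0.6667)·(0.6667) + (-0.3333)·(-0.3333) + (-1.3333)·(-1.3333) + (-1.3333)·(-1.3333) + (0.6667)·(0.6667)) / 5 = 7.3333/5 = 1.4667
  S[X,Y] = ((1.6667)·(-3.5) + (0.6667)·(1.5) + (-0.3333)·(-1.5) + (-1.3333)·(0.5) + (-1.3333)·(2.5) + (0.6667)·(0.5)) / 5 = -8/5 = -1.6
  S[X,Z] = ((1.6667)·(2.3333) + (0.6667)·(-1.6667) + (-0.3333)·(2.3333) + (-1.3333)·(-3.6667) + (-1.3333)·(-2.6667) + (0.6667)·(3.3333)) / 5 = 12.6667/5 = 2.5333
  S[Y,Y] = ((-3.5)·(-3.5) + (1.5)·(1.5) + (-1.5)·(-1.5) + (0.5)·(0.5) + (2.5)·(2.5) + (0.5)·(0.5)) / 5 = 23.5/5 = 4.7
  S[Y,Z] = ((-3.5)·(2.3333) + (1.5)·(-1.6667) + (-1.5)·(2.3333) + (0.5)·(-3.6667) + (2.5)·(-2.6667) + (0.5)·(3.3333)) / 5 = -21/5 = -4.2
  S[Z,Z] = ((2.3333)·(2.3333) + (-1.6667)·(-1.6667) + (2.3333)·(2.3333) + (-3.6667)·(-3.6667) + (-2.6667)·(-2.6667) + (3.3333)·(3.3333)) / 5 = 45.3333/5 = 9.0667

S is symmetric (S[j,i] = S[i,j]). Assembling:

S = [[1.4667, -1.6, 2.5333],
 [-1.6, 4.7, -4.2],
 [2.5333, -4.2, 9.0667]]


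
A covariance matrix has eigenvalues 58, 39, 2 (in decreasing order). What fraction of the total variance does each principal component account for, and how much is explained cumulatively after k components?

Step 1 — total variance = trace(Sigma) = Σ λ_i = 58 + 39 + 2 = 99.

Step 2 — fraction explained by component i = λ_i / Σ λ:
  PC1: 58/99 = 0.5859
  PC2: 39/99 = 0.3939
  PC3: 2/99 = 0.0202

Step 3 — cumulative fraction after k components = (λ_1 + ... + λ_k) / Σ λ:
  k = 1: 58/99 = 0.5859
  k = 2: (58 + 39)/99 = 97/99 = 0.9798
  k = 3: (58 + 39 + 2)/99 = 99/99 = 1

Summary (fraction, with percent):

explained: PC1 0.5859 (58.59%), PC2 0.3939 (39.39%), PC3 0.0202 (2.02%);  cumulative: 0.5859, 0.9798, 1


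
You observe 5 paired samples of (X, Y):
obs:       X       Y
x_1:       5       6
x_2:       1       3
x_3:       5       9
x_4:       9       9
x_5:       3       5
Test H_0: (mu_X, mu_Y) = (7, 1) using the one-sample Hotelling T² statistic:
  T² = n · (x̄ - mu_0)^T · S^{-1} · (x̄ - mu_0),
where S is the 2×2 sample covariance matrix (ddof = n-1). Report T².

Step 1 — sample mean vector:
  mean(X) = (5 + 1 + 5 + 9 + 3) / 5 = 23/5 = 4.6
  mean(Y) = (6 + 3 + 9 + 9 + 5) / 5 = 32/5 = 6.4
  x̄ = (4.6, 6.4),  deviation x̄ - mu_0 = (4.6, 6.4) - (7, 1) = (-2.4, 5.4).

Step 2 — sample covariance matrix, S[i,j] = (1/(n-1)) · Σ_k (x_{k,i} - mean_i) · (x_{k,j} - mean_j), divisor n-1 = 4:
  S[X,X] = ((0.4)·(0.4) + (-3.6)·(-3.6) + (0.4)·(0.4) + (4.4)·(4.4) + (-1.6)·(-1.6)) / 4 = 35.2/4 = 8.8
  S[X,Y] = ((0.4)·(-0.4) + (-3.6)·(-3.4) + (0.4)·(2.6) + (4.4)·(2.6) + (-1.6)·(-1.4)) / 4 = 26.8/4 = 6.7
  S[Y,Y] = ((-0.4)·(-0.4) + (-3.4)·(-3.4) + (2.6)·(2.6) + (2.6)·(2.6) + (-1.4)·(-1.4)) / 4 = 27.2/4 = 6.8
  S = [[8.8, 6.7],
 [6.7, 6.8]].

Step 3 — invert S. det(S) = 8.8·6.8 - (6.7)² = 14.95.
  S^{-1} = (1/det) · [[d, -b], [-b, a]] = [[0.4548, -0.4482],
 [-0.4482, 0.5886]].

Step 4 — quadratic form (x̄ - mu_0)^T · S^{-1} · (x̄ - mu_0):
  S^{-1} · (x̄ - mu_0) = (-3.5117, 4.2542),
  (x̄ - mu_0)^T · [...] = (-2.4)·(-3.5117) + (5.4)·(4.2542) = 31.4007.

Step 5 — scale by n: T² = 5 · 31.4007 = 157.0033.

T² ≈ 157.0033


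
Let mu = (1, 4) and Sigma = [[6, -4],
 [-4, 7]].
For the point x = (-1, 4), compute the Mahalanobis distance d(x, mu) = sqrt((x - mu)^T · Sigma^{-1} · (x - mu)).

Step 1 — centre the observation: (x - mu) = (-2, 0).

Step 2 — invert Sigma. det(Sigma) = 6·7 - (-4)² = 26.
  Sigma^{-1} = (1/det) · [[d, -b], [-b, a]] = [[0.2692, 0.1538],
 [0.1538, 0.2308]].

Step 3 — form the quadratic (x - mu)^T · Sigma^{-1} · (x - mu):
  Sigma^{-1} · (x - mu) = (-0.5385, -0.3077).
  (x - mu)^T · [Sigma^{-1} · (x - mu)] = (-2)·(-0.5385) + (0)·(-0.3077) = 1.0769.

Step 4 — take square root: d = √(1.0769) ≈ 1.0377.

d(x, mu) = √(1.0769) ≈ 1.0377


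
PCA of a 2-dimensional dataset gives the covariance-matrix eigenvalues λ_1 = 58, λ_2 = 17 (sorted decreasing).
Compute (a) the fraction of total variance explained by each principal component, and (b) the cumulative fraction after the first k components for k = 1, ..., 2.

Step 1 — total variance = trace(Sigma) = Σ λ_i = 58 + 17 = 75.

Step 2 — fraction explained by component i = λ_i / Σ λ:
  PC1: 58/75 = 0.7733
  PC2: 17/75 = 0.2267

Step 3 — cumulative fraction after k components = (λ_1 + ... + λ_k) / Σ λ:
  k = 1: 58/75 = 0.7733
  k = 2: (58 + 17)/75 = 75/75 = 1

Summary (fraction, with percent):

explained: PC1 0.7733 (77.33%), PC2 0.2267 (22.67%);  cumulative: 0.7733, 1


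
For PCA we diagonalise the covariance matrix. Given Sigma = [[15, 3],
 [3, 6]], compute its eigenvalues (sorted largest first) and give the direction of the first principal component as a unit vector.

Step 1 — characteristic polynomial of 2×2 Sigma:
  det(Sigma - λI) = λ² - trace · λ + det = 0.
  trace = 15 + 6 = 21, det = 15·6 - (3)² = 81.
Step 2 — discriminant:
  Δ = trace² - 4·det = 441 - 324 = 117.
Step 3 — eigenvalues:
  λ = (trace ± √Δ)/2 = (21 ± 10.8167)/2,
  λ_1 = 15.9083,  λ_2 = 5.0917.

Step 4 — unit eigenvector for λ_1: solve (Sigma - λ_1 I)v = 0. First row:
  (15 - 15.9083)·v_x + (3)·v_y = 0, i.e. (-0.9083)·v_x + (3)·v_y = 0,
  so v ∝ (b, λ_1 - a) = (3, 0.9083) = u.
  ||u|| = √((3)² + (0.9083)²) = √(9.8251) ≈ 3.1345,
  v_1 = u/||u|| ≈ (0.9571, 0.2898) (||v_1|| = 1).

λ_1 = 15.9083,  λ_2 = 5.0917;  v_1 ≈ (0.9571, 0.2898)


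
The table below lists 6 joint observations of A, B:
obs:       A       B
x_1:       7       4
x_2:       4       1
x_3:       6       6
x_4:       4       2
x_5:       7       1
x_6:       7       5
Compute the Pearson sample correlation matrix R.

Step 1 — column means:
  mean(A) = (7 + 4 + 6 + 4 + 7 + 7) / 6 = 35/6 = 5.8333
  mean(B) = (4 + 1 + 6 + 2 + 1 + 5) / 6 = 19/6 = 3.1667

Step 2 — sample variances and covariances s[i,j] = (1/(n-1)) · Σ_k (x_{k,i} - mean_i) · (x_{k,j} - mean_j), with n-1 = 5:
  s[A,A] = ((1.1667)·(1.1667) + (-1.8333)·(-1.8333) + (0.1667)·(0.1667) + (-1.8333)·(-1.8333) + (1.1667)·(1.1667) + (1.1667)·(1.1667)) / 5 = 10.8333/5 = 2.1667
  s[A,B] = ((1.1667)·(0.8333) + (-1.8333)·(-2.1667) + (0.1667)·(2.8333) + (-1.8333)·(-1.1667) + (1.1667)·(-2.1667) + (1.1667)·(1.8333)) / 5 = 7.1667/5 = 1.4333
  s[B,B] = ((0.8333)·(0.8333) + (-2.1667)·(-2.1667) + (2.8333)·(2.8333) + (-1.1667)·(-1.1667) + (-2.1667)·(-2.1667) + (1.8333)·(1.8333)) / 5 = 22.8333/5 = 4.5667
  Sample standard deviations s_i = √(s[i,i]):
  s(A) = √(2.1667) = 1.472
  s(B) = √(4.5667) = 2.137

Step 3 — r_{ij} = s_{ij} / (s_i · s_j):
  r[A,A] = 1 (diagonal).
  r[A,B] = 1.4333 / (1.472 · 2.137) = 1.4333 / 3.1455 = 0.4557
  r[B,B] = 1 (diagonal).

R is symmetric with unit diagonal. Assembling:

R = [[1, 0.4557],
 [0.4557, 1]]


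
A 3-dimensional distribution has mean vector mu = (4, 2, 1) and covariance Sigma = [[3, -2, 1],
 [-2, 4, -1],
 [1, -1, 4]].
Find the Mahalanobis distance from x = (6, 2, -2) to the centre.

Step 1 — centre the observation: (x - mu) = (2, 0, -3).

Step 2 — invert Sigma (cofactor / det for 3×3, or solve directly):
  Sigma^{-1} = [[0.5172, 0.2414, -0.069],
 [0.2414, 0.3793, 0.0345],
 [-0.069, 0.0345, 0.2759]].

Step 3 — form the quadratic (x - mu)^T · Sigma^{-1} · (x - mu):
  Sigma^{-1} · (x - mu) = (1.2414, 0.3793, -0.9655).
  (x - mu)^T · [Sigma^{-1} · (x - mu)] = (2)·(1.2414) + (0)·(0.3793) + (-3)·(-0.9655) = 5.3793.

Step 4 — take square root: d = √(5.3793) ≈ 2.3193.

d(x, mu) = √(5.3793) ≈ 2.3193


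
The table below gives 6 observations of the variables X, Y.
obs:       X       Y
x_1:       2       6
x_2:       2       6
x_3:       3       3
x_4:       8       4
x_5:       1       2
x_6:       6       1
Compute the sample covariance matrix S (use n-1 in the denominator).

Step 1 — column means:
  mean(X) = (2 + 2 + 3 + 8 + 1 + 6) / 6 = 22/6 = 3.6667
  mean(Y) = (6 + 6 + 3 + 4 + 2 + 1) / 6 = 22/6 = 3.6667

Step 2 — sample covariance S[i,j] = (1/(n-1)) · Σ_k (x_{k,i} - mean_i) · (x_{k,j} - mean_j), with n-1 = 5.
  S[X,X] = ((-1.6667)·(-1.6667) + (-1.6667)·(-1.6667) + (-0.6667)·(-0.6667) + (4.3333)·(4.3333) + (-2.6667)·(-2.6667) + (2.3333)·(2.3333)) / 5 = 37.3333/5 = 7.4667
  S[X,Y] = ((-1.6667)·(2.3333) + (-1.6667)·(2.3333) + (-0.6667)·(-0.6667) + (4.3333)·(0.3333) + (-2.6667)·(-1.6667) + (2.3333)·(-2.6667)) / 5 = -7.6667/5 = -1.5333
  S[Y,Y] = ((2.3333)·(2.3333) + (2.3333)·(2.3333) + (-0.6667)·(-0.6667) + (0.3333)·(0.3333) + (-1.6667)·(-1.6667) + (-2.6667)·(-2.6667)) / 5 = 21.3333/5 = 4.2667

S is symmetric (S[j,i] = S[i,j]). Assembling:

S = [[7.4667, -1.5333],
 [-1.5333, 4.2667]]


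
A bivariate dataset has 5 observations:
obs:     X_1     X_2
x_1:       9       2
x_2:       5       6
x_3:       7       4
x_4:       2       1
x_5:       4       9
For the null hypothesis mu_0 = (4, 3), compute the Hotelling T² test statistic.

Step 1 — sample mean vector:
  mean(X_1) = (9 + 5 + 7 + 2 + 4) / 5 = 27/5 = 5.4
  mean(X_2) = (2 + 6 + 4 + 1 + 9) / 5 = 22/5 = 4.4
  x̄ = (5.4, 4.4),  deviation x̄ - mu_0 = (5.4, 4.4) - (4, 3) = (1.4, 1.4).

Step 2 — sample covariance matrix, S[i,j] = (1/(n-1)) · Σ_k (x_{k,i} - mean_i) · (x_{k,j} - mean_j), divisor n-1 = 4:
  S[X_1,X_1] = ((3.6)·(3.6) + (-0.4)·(-0.4) + (1.6)·(1.6) + (-3.4)·(-3.4) + (-1.4)·(-1.4)) / 4 = 29.2/4 = 7.3
  S[X_1,X_2] = ((3.6)·(-2.4) + (-0.4)·(1.6) + (1.6)·(-0.4) + (-3.4)·(-3.4) + (-1.4)·(4.6)) / 4 = -4.8/4 = -1.2
  S[X_2,X_2] = ((-2.4)·(-2.4) + (1.6)·(1.6) + (-0.4)·(-0.4) + (-3.4)·(-3.4) + (4.6)·(4.6)) / 4 = 41.2/4 = 10.3
  S = [[7.3, -1.2],
 [-1.2, 10.3]].

Step 3 — invert S. det(S) = 7.3·10.3 - (-1.2)² = 73.75.
  S^{-1} = (1/det) · [[d, -b], [-b, a]] = [[0.1397, 0.0163],
 [0.0163, 0.099]].

Step 4 — quadratic form (x̄ - mu_0)^T · S^{-1} · (x̄ - mu_0):
  S^{-1} · (x̄ - mu_0) = (0.2183, 0.1614),
  (x̄ - mu_0)^T · [...] = (1.4)·(0.2183) + (1.4)·(0.1614) = 0.5315.

Step 5 — scale by n: T² = 5 · 0.5315 = 2.6576.

T² ≈ 2.6576


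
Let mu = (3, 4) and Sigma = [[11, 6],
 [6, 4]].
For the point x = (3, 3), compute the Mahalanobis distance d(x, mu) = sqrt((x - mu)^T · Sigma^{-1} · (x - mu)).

Step 1 — centre the observation: (x - mu) = (0, -1).

Step 2 — invert Sigma. det(Sigma) = 11·4 - (6)² = 8.
  Sigma^{-1} = (1/det) · [[d, -b], [-b, a]] = [[0.5, -0.75],
 [-0.75, 1.375]].

Step 3 — form the quadratic (x - mu)^T · Sigma^{-1} · (x - mu):
  Sigma^{-1} · (x - mu) = (0.75, -1.375).
  (x - mu)^T · [Sigma^{-1} · (x - mu)] = (0)·(0.75) + (-1)·(-1.375) = 1.375.

Step 4 — take square root: d = √(1.375) ≈ 1.1726.

d(x, mu) = √(1.375) ≈ 1.1726


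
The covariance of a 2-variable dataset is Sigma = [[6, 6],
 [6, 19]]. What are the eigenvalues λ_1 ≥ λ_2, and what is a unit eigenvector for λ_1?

Step 1 — characteristic polynomial of 2×2 Sigma:
  det(Sigma - λI) = λ² - trace · λ + det = 0.
  trace = 6 + 19 = 25, det = 6·19 - (6)² = 78.
Step 2 — discriminant:
  Δ = trace² - 4·det = 625 - 312 = 313.
Step 3 — eigenvalues:
  λ = (trace ± √Δ)/2 = (25 ± 17.6918)/2,
  λ_1 = 21.3459,  λ_2 = 3.6541.

Step 4 — unit eigenvector for λ_1: solve (Sigma - λ_1 I)v = 0. First row:
  (6 - 21.3459)·v_x + (6)·v_y = 0, i.e. (-15.3459)·v_x + (6)·v_y = 0,
  so v ∝ (b, λ_1 - a) = (6, 15.3459) = u.
  ||u|| = √((6)² + (15.3459)²) = √(271.4967) ≈ 16.4772,
  v_1 = u/||u|| ≈ (0.3641, 0.9313) (||v_1|| = 1).

λ_1 = 21.3459,  λ_2 = 3.6541;  v_1 ≈ (0.3641, 0.9313)


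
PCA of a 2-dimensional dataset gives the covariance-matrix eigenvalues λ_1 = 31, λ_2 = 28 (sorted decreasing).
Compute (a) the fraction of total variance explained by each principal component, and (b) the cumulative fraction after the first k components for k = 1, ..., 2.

Step 1 — total variance = trace(Sigma) = Σ λ_i = 31 + 28 = 59.

Step 2 — fraction explained by component i = λ_i / Σ λ:
  PC1: 31/59 = 0.5254
  PC2: 28/59 = 0.4746

Step 3 — cumulative fraction after k components = (λ_1 + ... + λ_k) / Σ λ:
  k = 1: 31/59 = 0.5254
  k = 2: (31 + 28)/59 = 59/59 = 1

Summary (fraction, with percent):

explained: PC1 0.5254 (52.54%), PC2 0.4746 (47.46%);  cumulative: 0.5254, 1


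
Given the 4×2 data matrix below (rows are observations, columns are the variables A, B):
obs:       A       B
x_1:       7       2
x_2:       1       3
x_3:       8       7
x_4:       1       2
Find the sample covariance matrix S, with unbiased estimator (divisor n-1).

Step 1 — column means:
  mean(A) = (7 + 1 + 8 + 1) / 4 = 17/4 = 4.25
  mean(B) = (2 + 3 + 7 + 2) / 4 = 14/4 = 3.5

Step 2 — sample covariance S[i,j] = (1/(n-1)) · Σ_k (x_{k,i} - mean_i) · (x_{k,j} - mean_j), with n-1 = 3.
  S[A,A] = ((2.75)·(2.75) + (-3.25)·(-3.25) + (3.75)·(3.75) + (-3.25)·(-3.25)) / 3 = 42.75/3 = 14.25
  S[A,B] = ((2.75)·(-1.5) + (-3.25)·(-0.5) + (3.75)·(3.5) + (-3.25)·(-1.5)) / 3 = 15.5/3 = 5.1667
  S[B,B] = ((-1.5)·(-1.5) + (-0.5)·(-0.5) + (3.5)·(3.5) + (-1.5)·(-1.5)) / 3 = 17/3 = 5.6667

S is symmetric (S[j,i] = S[i,j]). Assembling:

S = [[14.25, 5.1667],
 [5.1667, 5.6667]]


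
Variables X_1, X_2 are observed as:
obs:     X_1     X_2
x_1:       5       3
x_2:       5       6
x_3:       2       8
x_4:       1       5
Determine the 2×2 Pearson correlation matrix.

Step 1 — column means:
  mean(X_1) = (5 + 5 + 2 + 1) / 4 = 13/4 = 3.25
  mean(X_2) = (3 + 6 + 8 + 5) / 4 = 22/4 = 5.5

Step 2 — sample variances and covariances s[i,j] = (1/(n-1)) · Σ_k (x_{k,i} - mean_i) · (x_{k,j} - mean_j), with n-1 = 3:
  s[X_1,X_1] = ((1.75)·(1.75) + (1.75)·(1.75) + (-1.25)·(-1.25) + (-2.25)·(-2.25)) / 3 = 12.75/3 = 4.25
  s[X_1,X_2] = ((1.75)·(-2.5) + (1.75)·(0.5) + (-1.25)·(2.5) + (-2.25)·(-0.5)) / 3 = -5.5/3 = -1.8333
  s[X_2,X_2] = ((-2.5)·(-2.5) + (0.5)·(0.5) + (2.5)·(2.5) + (-0.5)·(-0.5)) / 3 = 13/3 = 4.3333
  Sample standard deviations s_i = √(s[i,i]):
  s(X_1) = √(4.25) = 2.0616
  s(X_2) = √(4.3333) = 2.0817

Step 3 — r_{ij} = s_{ij} / (s_i · s_j):
  r[X_1,X_1] = 1 (diagonal).
  r[X_1,X_2] = -1.8333 / (2.0616 · 2.0817) = -1.8333 / 4.2915 = -0.4272
  r[X_2,X_2] = 1 (diagonal).

R is symmetric with unit diagonal. Assembling:

R = [[1, -0.4272],
 [-0.4272, 1]]


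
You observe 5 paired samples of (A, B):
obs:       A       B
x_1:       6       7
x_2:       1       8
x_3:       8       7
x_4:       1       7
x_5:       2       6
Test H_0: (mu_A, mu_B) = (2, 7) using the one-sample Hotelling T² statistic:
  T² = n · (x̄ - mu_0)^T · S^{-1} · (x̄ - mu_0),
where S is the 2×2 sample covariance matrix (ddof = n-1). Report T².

Step 1 — sample mean vector:
  mean(A) = (6 + 1 + 8 + 1 + 2) / 5 = 18/5 = 3.6
  mean(B) = (7 + 8 + 7 + 7 + 6) / 5 = 35/5 = 7
  x̄ = (3.6, 7),  deviation x̄ - mu_0 = (3.6, 7) - (2, 7) = (1.6, 0).

Step 2 — sample covariance matrix, S[i,j] = (1/(n-1)) · Σ_k (x_{k,i} - mean_i) · (x_{k,j} - mean_j), divisor n-1 = 4:
  S[A,A] = ((2.4)·(2.4) + (-2.6)·(-2.6) + (4.4)·(4.4) + (-2.6)·(-2.6) + (-1.6)·(-1.6)) / 4 = 41.2/4 = 10.3
  S[A,B] = ((2.4)·(0) + (-2.6)·(1) + (4.4)·(0) + (-2.6)·(0) + (-1.6)·(-1)) / 4 = -1/4 = -0.25
  S[B,B] = ((0)·(0) + (1)·(1) + (0)·(0) + (0)·(0) + (-1)·(-1)) / 4 = 2/4 = 0.5
  S = [[10.3, -0.25],
 [-0.25, 0.5]].

Step 3 — invert S. det(S) = 10.3·0.5 - (-0.25)² = 5.0875.
  S^{-1} = (1/det) · [[d, -b], [-b, a]] = [[0.0983, 0.0491],
 [0.0491, 2.0246]].

Step 4 — quadratic form (x̄ - mu_0)^T · S^{-1} · (x̄ - mu_0):
  S^{-1} · (x̄ - mu_0) = (0.1572, 0.0786),
  (x̄ - mu_0)^T · [...] = (1.6)·(0.1572) + (0)·(0.0786) = 0.2516.

Step 5 — scale by n: T² = 5 · 0.2516 = 1.258.

T² ≈ 1.258


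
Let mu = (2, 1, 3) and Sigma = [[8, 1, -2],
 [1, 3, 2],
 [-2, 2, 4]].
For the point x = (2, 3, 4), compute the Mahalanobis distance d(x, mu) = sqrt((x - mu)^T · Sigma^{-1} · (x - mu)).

Step 1 — centre the observation: (x - mu) = (0, 2, 1).

Step 2 — invert Sigma (cofactor / det for 3×3, or solve directly):
  Sigma^{-1} = [[0.2, -0.2, 0.2],
 [-0.2, 0.7, -0.45],
 [0.2, -0.45, 0.575]].

Step 3 — form the quadratic (x - mu)^T · Sigma^{-1} · (x - mu):
  Sigma^{-1} · (x - mu) = (-0.2, 0.95, -0.325).
  (x - mu)^T · [Sigma^{-1} · (x - mu)] = (0)·(-0.2) + (2)·(0.95) + (1)·(-0.325) = 1.575.

Step 4 — take square root: d = √(1.575) ≈ 1.255.

d(x, mu) = √(1.575) ≈ 1.255
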